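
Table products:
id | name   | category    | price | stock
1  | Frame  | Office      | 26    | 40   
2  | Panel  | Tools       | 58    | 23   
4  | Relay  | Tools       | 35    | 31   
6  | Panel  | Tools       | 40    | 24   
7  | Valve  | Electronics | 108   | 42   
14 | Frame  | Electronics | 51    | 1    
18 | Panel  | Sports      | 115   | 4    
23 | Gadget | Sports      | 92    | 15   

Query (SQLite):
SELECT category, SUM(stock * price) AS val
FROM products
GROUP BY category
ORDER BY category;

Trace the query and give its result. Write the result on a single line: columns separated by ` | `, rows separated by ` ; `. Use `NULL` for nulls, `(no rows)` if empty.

For each row compute stock * price.
Group by category; take SUM of the expression per group.
  Electronics: ids {7, 14} → SUM(stock * price)=4587
  Office: ids {1} → SUM(stock * price)=1040
  Sports: ids {18, 23} → SUM(stock * price)=1840
  Tools: ids {2, 4, 6} → SUM(stock * price)=3379

Electronics | 4587 ; Office | 1040 ; Sports | 1840 ; Tools | 3379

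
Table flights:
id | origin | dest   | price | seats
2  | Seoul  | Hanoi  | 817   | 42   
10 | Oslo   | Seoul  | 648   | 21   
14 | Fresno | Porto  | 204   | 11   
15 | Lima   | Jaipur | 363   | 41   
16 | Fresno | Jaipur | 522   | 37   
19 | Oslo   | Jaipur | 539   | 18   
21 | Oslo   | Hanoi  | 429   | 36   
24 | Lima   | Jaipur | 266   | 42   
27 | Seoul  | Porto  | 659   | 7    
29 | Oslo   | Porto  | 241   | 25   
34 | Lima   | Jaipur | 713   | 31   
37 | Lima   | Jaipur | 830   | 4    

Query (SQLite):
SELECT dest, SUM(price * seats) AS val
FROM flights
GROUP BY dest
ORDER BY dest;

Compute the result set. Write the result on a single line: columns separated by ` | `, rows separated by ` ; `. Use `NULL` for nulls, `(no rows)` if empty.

Hanoi | 49758 ; Jaipur | 80494 ; Porto | 12882 ; Seoul | 13608

For each row compute price * seats.
Group by dest; take SUM of the expression per group.
  Hanoi: ids {2, 21} → SUM(price * seats)=49758
  Jaipur: ids {15, 16, 19, 24, 34, 37} → SUM(price * seats)=80494
  Porto: ids {14, 27, 29} → SUM(price * seats)=12882
  Seoul: ids {10} → SUM(price * seats)=13608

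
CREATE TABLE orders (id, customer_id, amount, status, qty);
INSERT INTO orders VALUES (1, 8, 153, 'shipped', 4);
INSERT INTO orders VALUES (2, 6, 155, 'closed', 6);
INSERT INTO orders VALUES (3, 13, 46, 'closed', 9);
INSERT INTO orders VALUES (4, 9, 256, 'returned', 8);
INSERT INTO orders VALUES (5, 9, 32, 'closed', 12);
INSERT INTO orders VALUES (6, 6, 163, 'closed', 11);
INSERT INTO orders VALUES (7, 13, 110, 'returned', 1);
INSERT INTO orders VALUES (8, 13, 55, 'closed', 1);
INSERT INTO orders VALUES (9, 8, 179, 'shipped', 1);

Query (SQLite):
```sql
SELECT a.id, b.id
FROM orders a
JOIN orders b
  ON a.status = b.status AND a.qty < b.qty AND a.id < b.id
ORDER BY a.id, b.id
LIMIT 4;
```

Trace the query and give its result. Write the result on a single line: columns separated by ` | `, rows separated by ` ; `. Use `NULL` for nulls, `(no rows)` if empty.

2 | 3 ; 2 | 5 ; 2 | 6 ; 3 | 5

Pairs (a,b) with same status, a.qty < b.qty, a.id < b.id.
status groups: closed:{2,3,5,6,8} returned:{4,7} shipped:{1,9}
Ordered by (a.id, b.id); first 4.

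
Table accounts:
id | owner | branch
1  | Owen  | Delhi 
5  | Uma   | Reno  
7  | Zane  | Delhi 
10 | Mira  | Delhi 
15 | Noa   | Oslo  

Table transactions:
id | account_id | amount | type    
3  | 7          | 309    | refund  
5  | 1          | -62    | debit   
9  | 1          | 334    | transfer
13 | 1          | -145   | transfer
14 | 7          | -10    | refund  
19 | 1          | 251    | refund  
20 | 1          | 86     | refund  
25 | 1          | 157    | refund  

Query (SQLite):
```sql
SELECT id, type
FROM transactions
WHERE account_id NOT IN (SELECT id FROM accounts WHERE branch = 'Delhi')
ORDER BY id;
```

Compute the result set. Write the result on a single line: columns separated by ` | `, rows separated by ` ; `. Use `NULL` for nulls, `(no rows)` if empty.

(no rows)

Inner query: accounts.id where branch = 'Delhi'.
Outer: keep transactions rows whose account_id is not in that set.
Inner query → {1, 7, 10}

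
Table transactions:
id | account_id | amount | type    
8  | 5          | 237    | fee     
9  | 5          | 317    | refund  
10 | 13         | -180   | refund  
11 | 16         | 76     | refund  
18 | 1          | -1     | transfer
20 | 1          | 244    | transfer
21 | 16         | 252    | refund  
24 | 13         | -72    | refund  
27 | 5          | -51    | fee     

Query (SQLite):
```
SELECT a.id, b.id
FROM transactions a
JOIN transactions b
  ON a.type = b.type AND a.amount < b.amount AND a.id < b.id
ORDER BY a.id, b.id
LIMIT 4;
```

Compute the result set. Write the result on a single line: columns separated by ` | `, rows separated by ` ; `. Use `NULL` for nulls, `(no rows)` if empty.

Pairs (a,b) with same type, a.amount < b.amount, a.id < b.id.
type groups: fee:{8,27} refund:{9,10,11,21,24} transfer:{18,20}
Ordered by (a.id, b.id); first 4.

10 | 11 ; 10 | 21 ; 10 | 24 ; 11 | 21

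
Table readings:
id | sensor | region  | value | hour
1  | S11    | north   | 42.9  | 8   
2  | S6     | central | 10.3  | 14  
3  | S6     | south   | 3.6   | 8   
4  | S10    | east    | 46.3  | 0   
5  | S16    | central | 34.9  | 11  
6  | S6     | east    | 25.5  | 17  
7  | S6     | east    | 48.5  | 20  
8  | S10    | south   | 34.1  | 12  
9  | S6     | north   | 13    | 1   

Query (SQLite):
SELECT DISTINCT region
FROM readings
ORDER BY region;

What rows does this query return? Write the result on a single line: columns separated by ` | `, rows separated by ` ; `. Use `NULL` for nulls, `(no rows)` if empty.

Collect distinct region values from readings.

central ; east ; north ; south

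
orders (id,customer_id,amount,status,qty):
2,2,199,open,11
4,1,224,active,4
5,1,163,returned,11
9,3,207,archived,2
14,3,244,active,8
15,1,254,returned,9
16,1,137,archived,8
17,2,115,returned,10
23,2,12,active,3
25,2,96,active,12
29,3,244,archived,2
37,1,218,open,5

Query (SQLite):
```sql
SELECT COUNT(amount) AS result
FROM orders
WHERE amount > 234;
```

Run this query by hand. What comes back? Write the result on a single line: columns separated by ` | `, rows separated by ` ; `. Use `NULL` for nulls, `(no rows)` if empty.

3

Rows where amount > 234 → amount values: [244, 254, 244].
COUNT(amount) counts non-NULL values → 3.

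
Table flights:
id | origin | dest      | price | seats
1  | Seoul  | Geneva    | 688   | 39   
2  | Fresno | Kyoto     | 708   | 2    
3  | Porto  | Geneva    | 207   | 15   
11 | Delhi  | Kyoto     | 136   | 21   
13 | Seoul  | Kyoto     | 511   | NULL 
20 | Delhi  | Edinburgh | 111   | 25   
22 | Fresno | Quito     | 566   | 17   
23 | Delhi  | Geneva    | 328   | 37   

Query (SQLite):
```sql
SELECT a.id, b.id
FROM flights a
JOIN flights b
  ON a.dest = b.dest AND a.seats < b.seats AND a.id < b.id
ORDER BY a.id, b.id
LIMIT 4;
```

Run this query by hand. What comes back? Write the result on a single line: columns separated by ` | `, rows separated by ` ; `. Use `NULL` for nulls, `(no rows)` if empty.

Pairs (a,b) with same dest, a.seats < b.seats, a.id < b.id.
dest groups: Edinburgh:{20} Geneva:{1,3,23} Kyoto:{2,11,13} Quito:{22}
Ordered by (a.id, b.id); first 4.

2 | 11 ; 3 | 23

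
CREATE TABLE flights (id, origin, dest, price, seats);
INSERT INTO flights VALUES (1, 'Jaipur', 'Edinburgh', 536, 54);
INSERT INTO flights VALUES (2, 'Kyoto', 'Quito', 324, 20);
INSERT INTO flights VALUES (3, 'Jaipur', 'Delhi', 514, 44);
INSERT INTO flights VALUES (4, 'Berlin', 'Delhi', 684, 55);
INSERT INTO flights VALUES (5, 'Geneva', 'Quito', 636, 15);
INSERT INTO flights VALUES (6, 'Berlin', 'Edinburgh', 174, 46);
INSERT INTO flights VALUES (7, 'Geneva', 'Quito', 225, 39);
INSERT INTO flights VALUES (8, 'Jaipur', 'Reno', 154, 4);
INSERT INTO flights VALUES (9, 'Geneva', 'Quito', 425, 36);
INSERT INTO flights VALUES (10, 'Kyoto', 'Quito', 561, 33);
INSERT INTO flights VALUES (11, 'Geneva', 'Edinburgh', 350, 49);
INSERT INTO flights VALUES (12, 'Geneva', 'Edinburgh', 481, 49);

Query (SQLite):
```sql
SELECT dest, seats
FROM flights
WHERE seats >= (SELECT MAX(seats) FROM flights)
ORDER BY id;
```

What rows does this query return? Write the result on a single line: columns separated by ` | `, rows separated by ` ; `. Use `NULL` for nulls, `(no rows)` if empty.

Delhi | 55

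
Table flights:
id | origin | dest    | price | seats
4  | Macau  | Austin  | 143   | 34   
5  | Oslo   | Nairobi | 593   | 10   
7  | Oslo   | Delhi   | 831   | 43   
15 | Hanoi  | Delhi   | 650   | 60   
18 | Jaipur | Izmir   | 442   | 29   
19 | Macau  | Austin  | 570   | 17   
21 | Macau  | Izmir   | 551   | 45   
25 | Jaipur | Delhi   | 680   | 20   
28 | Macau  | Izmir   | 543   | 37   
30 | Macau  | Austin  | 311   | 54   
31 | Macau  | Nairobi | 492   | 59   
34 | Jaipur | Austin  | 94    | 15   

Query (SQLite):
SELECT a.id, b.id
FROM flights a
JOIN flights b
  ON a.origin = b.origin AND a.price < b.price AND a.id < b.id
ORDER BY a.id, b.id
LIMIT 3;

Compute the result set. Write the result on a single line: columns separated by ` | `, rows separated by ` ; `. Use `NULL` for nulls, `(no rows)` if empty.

4 | 19 ; 4 | 21 ; 4 | 28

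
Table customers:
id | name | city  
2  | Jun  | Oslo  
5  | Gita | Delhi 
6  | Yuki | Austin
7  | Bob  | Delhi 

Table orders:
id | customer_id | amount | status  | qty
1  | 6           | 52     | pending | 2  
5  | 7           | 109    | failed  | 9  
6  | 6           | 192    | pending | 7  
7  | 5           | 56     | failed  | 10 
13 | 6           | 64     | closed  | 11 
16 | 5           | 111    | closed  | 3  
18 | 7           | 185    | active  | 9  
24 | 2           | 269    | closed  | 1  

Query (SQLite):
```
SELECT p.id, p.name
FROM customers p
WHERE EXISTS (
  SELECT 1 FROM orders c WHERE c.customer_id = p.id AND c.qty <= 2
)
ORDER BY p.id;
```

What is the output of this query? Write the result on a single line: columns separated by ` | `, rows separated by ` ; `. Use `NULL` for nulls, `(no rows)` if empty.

2 | Jun ; 6 | Yuki

For each customers row, check whether any orders with matching customer_id has qty <= 2.
Keep rows where that is true.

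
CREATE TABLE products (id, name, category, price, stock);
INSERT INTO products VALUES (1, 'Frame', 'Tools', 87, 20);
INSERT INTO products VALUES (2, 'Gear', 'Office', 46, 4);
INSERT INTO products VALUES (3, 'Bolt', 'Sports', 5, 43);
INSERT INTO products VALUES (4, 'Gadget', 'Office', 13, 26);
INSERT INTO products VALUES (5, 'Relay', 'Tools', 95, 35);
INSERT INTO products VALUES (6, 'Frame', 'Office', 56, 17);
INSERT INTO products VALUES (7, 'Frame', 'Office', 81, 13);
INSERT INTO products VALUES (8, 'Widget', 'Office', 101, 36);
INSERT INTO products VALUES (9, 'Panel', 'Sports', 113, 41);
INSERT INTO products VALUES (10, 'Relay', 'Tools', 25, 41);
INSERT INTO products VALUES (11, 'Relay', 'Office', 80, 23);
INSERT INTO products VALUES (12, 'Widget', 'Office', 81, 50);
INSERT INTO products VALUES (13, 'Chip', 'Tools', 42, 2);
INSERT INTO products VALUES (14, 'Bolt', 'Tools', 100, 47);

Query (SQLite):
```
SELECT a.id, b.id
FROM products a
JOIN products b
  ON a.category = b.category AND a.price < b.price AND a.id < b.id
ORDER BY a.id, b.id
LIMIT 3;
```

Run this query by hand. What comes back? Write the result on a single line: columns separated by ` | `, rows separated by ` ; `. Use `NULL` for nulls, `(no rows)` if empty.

1 | 5 ; 1 | 14 ; 2 | 6

Pairs (a,b) with same category, a.price < b.price, a.id < b.id.
category groups: Office:{2,4,6,7,8,11,12} Sports:{3,9} Tools:{1,5,10,13,14}
Ordered by (a.id, b.id); first 3.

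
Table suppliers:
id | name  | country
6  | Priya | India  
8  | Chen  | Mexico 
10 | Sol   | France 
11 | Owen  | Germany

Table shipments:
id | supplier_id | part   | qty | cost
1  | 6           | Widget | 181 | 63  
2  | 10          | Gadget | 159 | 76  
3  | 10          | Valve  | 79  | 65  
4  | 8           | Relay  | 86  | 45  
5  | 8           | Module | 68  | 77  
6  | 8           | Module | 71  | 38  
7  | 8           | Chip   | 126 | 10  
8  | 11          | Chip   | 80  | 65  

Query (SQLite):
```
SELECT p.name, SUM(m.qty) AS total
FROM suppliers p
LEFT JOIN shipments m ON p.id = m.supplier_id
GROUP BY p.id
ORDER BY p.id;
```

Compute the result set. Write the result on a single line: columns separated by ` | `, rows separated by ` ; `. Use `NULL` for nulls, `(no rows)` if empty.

LEFT JOIN keeps every suppliers row; unmatched ones get NULL for shipments columns.
Group by suppliers.id and compute SUM(m.qty). SUM over an all-NULL group is NULL.
  6: ids {1} → SUM(m.qty)=181
  8: ids {4, 5, 6, 7} → SUM(m.qty)=351
  10: ids {2, 3} → SUM(m.qty)=238
  11: ids {8} → SUM(m.qty)=80

Priya | 181 ; Chen | 351 ; Sol | 238 ; Owen | 80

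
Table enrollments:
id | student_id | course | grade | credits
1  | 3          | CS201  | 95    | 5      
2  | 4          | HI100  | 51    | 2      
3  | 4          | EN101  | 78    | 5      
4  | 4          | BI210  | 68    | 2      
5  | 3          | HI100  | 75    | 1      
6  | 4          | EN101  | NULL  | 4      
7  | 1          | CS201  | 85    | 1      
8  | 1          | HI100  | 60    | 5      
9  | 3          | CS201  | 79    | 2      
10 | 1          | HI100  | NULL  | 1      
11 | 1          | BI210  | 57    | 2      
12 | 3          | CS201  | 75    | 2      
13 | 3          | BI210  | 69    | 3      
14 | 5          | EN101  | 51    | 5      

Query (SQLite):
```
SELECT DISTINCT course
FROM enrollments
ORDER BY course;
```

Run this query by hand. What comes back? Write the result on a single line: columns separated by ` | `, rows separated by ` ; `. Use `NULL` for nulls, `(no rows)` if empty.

Collect distinct course values from enrollments.

BI210 ; CS201 ; EN101 ; HI100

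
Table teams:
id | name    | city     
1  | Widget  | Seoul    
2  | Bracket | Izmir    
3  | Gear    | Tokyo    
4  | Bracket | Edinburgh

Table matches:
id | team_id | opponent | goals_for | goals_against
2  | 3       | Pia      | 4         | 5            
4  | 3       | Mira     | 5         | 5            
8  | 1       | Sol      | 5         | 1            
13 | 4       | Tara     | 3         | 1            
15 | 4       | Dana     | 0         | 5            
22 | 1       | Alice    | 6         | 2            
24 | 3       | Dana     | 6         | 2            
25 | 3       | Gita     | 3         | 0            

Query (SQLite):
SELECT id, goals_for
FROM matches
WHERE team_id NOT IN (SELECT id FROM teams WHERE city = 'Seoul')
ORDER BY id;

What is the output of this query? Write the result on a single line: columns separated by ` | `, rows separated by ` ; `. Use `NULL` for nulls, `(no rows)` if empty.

2 | 4 ; 4 | 5 ; 13 | 3 ; 15 | 0 ; 24 | 6 ; 25 | 3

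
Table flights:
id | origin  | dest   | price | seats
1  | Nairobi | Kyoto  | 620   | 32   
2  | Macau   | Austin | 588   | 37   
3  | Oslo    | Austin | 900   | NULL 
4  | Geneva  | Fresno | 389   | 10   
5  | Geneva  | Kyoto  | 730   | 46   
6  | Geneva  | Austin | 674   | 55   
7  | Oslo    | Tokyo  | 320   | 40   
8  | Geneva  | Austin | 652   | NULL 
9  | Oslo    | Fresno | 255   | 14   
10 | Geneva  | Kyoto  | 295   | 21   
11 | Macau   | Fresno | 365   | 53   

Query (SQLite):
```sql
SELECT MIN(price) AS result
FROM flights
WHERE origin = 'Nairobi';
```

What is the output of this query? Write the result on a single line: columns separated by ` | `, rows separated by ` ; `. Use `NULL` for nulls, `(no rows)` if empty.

Rows where origin='Nairobi' → price values: [620].
MIN of non-NULL values = 620.

620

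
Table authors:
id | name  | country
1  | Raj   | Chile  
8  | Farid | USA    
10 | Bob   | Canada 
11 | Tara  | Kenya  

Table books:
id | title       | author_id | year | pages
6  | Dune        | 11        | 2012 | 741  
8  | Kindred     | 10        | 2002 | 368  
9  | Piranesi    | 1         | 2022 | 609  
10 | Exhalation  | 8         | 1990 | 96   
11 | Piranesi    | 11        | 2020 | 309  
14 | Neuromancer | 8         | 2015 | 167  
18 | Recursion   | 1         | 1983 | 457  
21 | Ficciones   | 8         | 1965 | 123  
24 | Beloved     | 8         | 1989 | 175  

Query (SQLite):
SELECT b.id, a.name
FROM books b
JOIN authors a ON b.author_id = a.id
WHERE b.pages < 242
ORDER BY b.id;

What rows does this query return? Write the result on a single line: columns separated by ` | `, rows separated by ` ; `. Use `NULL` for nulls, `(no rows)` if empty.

Each books row matches the authors row where author_id = authors.id.
Then keep rows with b.pages < 242.

10 | Farid ; 14 | Farid ; 21 | Farid ; 24 | Farid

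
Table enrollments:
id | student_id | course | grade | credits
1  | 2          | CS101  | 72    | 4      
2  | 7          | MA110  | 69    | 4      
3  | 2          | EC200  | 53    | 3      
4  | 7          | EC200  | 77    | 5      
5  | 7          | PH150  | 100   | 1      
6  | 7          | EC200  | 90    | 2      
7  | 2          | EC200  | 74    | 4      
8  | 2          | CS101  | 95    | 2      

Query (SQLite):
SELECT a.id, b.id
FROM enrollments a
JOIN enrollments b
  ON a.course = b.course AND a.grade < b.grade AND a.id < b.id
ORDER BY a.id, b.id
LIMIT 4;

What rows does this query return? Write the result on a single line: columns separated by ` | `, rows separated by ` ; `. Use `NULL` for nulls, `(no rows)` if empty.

Pairs (a,b) with same course, a.grade < b.grade, a.id < b.id.
course groups: CS101:{1,8} EC200:{3,4,6,7} MA110:{2} PH150:{5}
Ordered by (a.id, b.id); first 4.

1 | 8 ; 3 | 4 ; 3 | 6 ; 3 | 7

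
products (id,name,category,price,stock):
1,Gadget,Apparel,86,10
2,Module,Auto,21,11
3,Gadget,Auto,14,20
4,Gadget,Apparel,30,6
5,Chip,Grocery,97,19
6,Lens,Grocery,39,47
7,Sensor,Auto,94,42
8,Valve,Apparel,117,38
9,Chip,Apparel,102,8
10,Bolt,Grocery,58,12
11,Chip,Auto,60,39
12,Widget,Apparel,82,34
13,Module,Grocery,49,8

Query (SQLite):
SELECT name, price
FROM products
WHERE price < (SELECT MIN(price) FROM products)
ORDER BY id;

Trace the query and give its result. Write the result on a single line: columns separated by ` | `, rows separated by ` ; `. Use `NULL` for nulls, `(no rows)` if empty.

(no rows)

Scalar subquery: MIN(price) over all products rows = 14.
Keep rows where price < that value.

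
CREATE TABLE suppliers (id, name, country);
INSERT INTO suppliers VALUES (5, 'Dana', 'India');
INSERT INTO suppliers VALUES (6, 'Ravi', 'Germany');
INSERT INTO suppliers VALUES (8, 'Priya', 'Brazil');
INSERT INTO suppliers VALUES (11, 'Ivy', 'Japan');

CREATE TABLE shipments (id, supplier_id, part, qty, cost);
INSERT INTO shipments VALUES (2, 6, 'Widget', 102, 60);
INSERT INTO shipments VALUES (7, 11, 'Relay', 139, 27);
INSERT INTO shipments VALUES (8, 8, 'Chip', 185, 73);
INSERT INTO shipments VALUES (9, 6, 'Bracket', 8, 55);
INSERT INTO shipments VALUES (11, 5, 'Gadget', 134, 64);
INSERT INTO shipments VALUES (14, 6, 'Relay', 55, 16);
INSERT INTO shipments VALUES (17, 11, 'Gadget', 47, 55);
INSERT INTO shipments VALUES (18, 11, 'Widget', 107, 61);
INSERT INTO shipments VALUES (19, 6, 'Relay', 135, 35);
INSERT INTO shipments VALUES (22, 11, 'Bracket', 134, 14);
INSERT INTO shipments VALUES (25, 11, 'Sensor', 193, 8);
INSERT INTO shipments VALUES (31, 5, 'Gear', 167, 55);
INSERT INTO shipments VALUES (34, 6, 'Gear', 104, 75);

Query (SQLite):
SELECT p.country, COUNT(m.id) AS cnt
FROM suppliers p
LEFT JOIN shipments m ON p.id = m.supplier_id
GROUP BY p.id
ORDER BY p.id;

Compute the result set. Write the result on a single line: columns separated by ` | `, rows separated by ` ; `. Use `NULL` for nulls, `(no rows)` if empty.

LEFT JOIN keeps every suppliers row; unmatched ones get NULL for shipments columns.
Group by suppliers.id and compute COUNT(m.id). COUNT(col) of an all-NULL group is 0.
  5: ids {11, 31} → COUNT(m.id)=2
  6: ids {2, 9, 14, 19, 34} → COUNT(m.id)=5
  8: ids {8} → COUNT(m.id)=1
  11: ids {7, 17, 18, 22, 25} → COUNT(m.id)=5

India | 2 ; Germany | 5 ; Brazil | 1 ; Japan | 5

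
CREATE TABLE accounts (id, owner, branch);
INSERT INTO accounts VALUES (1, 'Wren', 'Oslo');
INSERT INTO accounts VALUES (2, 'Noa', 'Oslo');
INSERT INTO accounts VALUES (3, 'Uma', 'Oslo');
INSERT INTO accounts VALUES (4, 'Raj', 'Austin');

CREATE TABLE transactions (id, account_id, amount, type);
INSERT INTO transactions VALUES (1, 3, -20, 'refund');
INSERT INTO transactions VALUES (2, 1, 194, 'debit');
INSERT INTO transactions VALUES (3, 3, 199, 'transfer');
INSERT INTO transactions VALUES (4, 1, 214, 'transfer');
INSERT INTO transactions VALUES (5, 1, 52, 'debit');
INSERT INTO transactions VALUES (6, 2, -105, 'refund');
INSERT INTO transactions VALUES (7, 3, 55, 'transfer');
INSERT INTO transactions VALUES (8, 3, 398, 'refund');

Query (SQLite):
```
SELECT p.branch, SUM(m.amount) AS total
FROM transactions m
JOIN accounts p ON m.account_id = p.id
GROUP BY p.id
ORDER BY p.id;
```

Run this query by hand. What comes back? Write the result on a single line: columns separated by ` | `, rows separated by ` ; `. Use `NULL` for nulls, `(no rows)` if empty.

Oslo | 460 ; Oslo | -105 ; Oslo | 632

Join each transactions row to its accounts via account_id.
Group joined rows by accounts.id; compute SUM(m.amount) per group.
  1: ids {2, 4, 5} → SUM(m.amount)=460
  2: ids {6} → SUM(m.amount)=-105
  3: ids {1, 3, 7, 8} → SUM(m.amount)=632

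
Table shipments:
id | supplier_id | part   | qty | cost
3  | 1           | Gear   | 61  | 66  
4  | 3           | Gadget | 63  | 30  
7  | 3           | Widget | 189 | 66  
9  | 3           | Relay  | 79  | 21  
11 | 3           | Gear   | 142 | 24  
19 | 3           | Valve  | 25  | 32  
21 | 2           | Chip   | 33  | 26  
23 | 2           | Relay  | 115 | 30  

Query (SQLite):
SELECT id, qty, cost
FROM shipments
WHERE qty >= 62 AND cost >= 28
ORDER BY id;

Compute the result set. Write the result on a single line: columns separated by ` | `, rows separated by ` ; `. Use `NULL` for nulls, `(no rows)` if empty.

4 | 63 | 30 ; 7 | 189 | 66 ; 23 | 115 | 30

qty >= 62: ids {4, 7, 9, 11, 23}
cost >= 28: ids {3, 4, 7, 19, 23}
Combine with AND.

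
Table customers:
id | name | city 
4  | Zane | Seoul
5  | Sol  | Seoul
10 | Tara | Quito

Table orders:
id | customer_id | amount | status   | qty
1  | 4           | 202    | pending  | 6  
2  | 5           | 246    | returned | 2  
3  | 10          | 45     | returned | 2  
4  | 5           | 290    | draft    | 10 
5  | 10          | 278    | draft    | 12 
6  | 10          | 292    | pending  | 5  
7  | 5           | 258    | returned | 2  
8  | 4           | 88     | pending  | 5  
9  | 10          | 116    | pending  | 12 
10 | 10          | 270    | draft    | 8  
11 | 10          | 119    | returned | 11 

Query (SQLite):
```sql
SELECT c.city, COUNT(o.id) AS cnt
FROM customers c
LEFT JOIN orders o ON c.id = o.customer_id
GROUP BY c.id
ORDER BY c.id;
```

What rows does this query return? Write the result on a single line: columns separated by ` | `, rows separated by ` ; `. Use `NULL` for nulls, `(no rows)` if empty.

LEFT JOIN keeps every customers row; unmatched ones get NULL for orders columns.
Group by customers.id and compute COUNT(o.id). COUNT(col) of an all-NULL group is 0.
  4: ids {1, 8} → COUNT(o.id)=2
  5: ids {2, 4, 7} → COUNT(o.id)=3
  10: ids {3, 5, 6, 9, 10, 11} → COUNT(o.id)=6

Seoul | 2 ; Seoul | 3 ; Quito | 6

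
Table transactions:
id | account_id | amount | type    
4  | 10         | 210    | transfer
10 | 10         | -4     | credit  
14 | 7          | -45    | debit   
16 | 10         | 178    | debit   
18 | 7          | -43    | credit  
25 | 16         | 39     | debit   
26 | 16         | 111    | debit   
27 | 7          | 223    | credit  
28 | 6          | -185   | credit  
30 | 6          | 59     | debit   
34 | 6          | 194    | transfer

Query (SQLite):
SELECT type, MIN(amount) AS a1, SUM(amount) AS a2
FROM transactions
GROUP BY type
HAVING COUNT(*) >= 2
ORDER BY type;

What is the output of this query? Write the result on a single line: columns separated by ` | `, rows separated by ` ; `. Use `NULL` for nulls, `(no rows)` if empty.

Group transactions by type.
Per group compute: MIN(amount), SUM(amount).
HAVING: drop groups with fewer than 2 rows.
  credit: ids {10, 18, 27, 28} → MIN(amount)=-185, SUM(amount)=-9
  debit: ids {14, 16, 25, 26, 30} → MIN(amount)=-45, SUM(amount)=342
  transfer: ids {4, 34} → MIN(amount)=194, SUM(amount)=404

credit | -185 | -9 ; debit | -45 | 342 ; transfer | 194 | 404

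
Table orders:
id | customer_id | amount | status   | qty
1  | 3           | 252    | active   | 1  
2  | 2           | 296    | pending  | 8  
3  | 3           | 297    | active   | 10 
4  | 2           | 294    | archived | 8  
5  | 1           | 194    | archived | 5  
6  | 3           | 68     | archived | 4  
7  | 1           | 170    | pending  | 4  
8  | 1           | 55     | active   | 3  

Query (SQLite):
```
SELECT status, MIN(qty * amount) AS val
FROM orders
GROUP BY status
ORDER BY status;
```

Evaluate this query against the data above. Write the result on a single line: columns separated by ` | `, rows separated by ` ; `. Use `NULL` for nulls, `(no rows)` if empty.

active | 165 ; archived | 272 ; pending | 680

For each row compute qty * amount.
Group by status; take MIN of the expression per group.
  active: ids {1, 3, 8} → MIN(qty * amount)=165
  archived: ids {4, 5, 6} → MIN(qty * amount)=272
  pending: ids {2, 7} → MIN(qty * amount)=680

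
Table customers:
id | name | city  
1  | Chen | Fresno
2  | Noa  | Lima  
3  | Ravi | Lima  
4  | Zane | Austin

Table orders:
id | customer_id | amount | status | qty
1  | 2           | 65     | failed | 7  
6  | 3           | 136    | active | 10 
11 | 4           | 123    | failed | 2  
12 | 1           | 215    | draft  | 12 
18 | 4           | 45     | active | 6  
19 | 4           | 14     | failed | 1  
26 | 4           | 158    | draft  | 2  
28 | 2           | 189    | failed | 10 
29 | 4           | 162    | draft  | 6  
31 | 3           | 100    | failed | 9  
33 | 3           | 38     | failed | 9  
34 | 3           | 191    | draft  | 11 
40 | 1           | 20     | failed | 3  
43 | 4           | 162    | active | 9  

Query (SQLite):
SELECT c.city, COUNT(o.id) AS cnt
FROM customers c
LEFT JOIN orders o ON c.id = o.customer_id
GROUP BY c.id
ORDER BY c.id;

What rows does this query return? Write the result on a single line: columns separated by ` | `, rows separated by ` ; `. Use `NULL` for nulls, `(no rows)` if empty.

Fresno | 2 ; Lima | 2 ; Lima | 4 ; Austin | 6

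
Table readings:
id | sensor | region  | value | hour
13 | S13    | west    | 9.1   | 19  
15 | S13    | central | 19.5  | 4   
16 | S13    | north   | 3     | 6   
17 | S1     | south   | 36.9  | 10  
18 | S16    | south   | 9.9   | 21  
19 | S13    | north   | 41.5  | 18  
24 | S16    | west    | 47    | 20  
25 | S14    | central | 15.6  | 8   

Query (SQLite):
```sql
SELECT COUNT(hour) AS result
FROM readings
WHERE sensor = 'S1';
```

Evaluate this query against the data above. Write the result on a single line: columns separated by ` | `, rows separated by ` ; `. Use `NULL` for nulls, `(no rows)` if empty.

Rows where sensor='S1' → hour values: [10].
COUNT(hour) counts non-NULL values → 1.

1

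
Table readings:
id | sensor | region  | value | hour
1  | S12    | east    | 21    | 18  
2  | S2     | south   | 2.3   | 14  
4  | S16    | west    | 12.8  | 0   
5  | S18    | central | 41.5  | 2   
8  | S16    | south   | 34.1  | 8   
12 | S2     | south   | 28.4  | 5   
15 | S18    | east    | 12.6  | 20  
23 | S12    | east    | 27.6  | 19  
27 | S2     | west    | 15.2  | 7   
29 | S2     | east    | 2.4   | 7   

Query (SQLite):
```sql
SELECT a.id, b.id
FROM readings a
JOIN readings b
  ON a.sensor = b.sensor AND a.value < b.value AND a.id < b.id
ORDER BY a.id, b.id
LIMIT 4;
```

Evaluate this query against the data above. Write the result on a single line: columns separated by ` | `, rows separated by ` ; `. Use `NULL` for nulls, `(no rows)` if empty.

Pairs (a,b) with same sensor, a.value < b.value, a.id < b.id.
sensor groups: S12:{1,23} S16:{4,8} S18:{5,15} S2:{2,12,27,29}
Ordered by (a.id, b.id); first 4.

1 | 23 ; 2 | 12 ; 2 | 27 ; 2 | 29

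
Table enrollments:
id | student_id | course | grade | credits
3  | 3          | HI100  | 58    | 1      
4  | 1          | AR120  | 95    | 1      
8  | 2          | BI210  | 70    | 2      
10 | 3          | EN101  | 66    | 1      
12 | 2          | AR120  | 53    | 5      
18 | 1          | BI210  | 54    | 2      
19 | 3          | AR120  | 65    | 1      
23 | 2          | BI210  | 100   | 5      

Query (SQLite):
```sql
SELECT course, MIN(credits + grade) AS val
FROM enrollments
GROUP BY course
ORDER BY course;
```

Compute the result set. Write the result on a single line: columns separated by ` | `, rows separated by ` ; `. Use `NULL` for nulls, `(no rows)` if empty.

AR120 | 58 ; BI210 | 56 ; EN101 | 67 ; HI100 | 59

For each row compute credits + grade.
Group by course; take MIN of the expression per group.
  AR120: ids {4, 12, 19} → MIN(credits + grade)=58
  BI210: ids {8, 18, 23} → MIN(credits + grade)=56
  EN101: ids {10} → MIN(credits + grade)=67
  HI100: ids {3} → MIN(credits + grade)=59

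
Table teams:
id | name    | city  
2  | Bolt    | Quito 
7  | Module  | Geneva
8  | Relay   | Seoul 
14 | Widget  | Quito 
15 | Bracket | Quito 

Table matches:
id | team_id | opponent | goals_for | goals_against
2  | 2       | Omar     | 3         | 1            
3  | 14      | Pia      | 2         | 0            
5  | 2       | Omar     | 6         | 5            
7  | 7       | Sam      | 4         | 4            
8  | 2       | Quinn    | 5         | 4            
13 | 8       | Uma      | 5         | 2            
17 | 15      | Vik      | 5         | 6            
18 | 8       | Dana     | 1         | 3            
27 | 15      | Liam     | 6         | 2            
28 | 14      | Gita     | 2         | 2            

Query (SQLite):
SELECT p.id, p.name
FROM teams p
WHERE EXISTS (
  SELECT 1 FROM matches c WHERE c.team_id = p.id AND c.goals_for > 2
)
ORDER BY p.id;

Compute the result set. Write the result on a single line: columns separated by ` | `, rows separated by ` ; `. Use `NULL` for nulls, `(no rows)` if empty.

2 | Bolt ; 7 | Module ; 8 | Relay ; 15 | Bracket

For each teams row, check whether any matches with matching team_id has goals_for > 2.
Keep rows where that is true.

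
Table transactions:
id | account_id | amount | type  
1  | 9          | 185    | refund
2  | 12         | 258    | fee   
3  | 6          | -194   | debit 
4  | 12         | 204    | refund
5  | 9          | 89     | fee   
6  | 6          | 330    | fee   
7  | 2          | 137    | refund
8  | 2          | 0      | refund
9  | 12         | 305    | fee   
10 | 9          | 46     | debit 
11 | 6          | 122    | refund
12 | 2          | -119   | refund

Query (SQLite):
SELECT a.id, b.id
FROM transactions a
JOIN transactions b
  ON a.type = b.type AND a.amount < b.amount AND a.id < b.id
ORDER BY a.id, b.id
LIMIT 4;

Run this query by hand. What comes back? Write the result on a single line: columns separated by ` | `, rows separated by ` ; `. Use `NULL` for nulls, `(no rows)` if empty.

Pairs (a,b) with same type, a.amount < b.amount, a.id < b.id.
type groups: debit:{3,10} fee:{2,5,6,9} refund:{1,4,7,8,11,12}
Ordered by (a.id, b.id); first 4.

1 | 4 ; 2 | 6 ; 2 | 9 ; 3 | 10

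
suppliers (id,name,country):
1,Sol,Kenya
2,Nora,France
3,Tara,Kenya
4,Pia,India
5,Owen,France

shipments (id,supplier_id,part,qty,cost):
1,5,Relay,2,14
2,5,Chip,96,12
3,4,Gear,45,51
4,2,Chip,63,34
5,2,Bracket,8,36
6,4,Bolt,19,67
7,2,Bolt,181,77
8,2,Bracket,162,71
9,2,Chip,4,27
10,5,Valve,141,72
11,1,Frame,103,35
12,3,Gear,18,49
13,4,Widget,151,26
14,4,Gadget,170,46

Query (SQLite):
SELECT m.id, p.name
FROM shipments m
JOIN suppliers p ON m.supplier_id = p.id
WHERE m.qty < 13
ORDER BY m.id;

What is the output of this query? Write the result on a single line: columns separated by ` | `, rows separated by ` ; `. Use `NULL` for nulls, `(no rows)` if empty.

Each shipments row matches the suppliers row where supplier_id = suppliers.id.
Then keep rows with m.qty < 13.

1 | Owen ; 5 | Nora ; 9 | Nora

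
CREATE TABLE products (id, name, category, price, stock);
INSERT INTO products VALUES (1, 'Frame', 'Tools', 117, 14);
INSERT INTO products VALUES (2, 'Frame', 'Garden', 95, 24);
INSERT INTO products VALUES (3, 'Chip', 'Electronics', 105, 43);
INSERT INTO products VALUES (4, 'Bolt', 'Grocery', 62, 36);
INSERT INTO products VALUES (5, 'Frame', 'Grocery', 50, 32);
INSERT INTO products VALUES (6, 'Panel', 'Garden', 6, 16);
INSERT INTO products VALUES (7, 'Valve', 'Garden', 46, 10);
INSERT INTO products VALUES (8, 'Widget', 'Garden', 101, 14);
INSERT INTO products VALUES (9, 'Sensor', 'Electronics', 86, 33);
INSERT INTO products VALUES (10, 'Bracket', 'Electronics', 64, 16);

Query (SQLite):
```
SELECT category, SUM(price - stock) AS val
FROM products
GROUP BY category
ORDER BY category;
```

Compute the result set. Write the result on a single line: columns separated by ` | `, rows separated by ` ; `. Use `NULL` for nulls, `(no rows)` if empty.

Electronics | 163 ; Garden | 184 ; Grocery | 44 ; Tools | 103

For each row compute price - stock.
Group by category; take SUM of the expression per group.
  Electronics: ids {3, 9, 10} → SUM(price - stock)=163
  Garden: ids {2, 6, 7, 8} → SUM(price - stock)=184
  Grocery: ids {4, 5} → SUM(price - stock)=44
  Tools: ids {1} → SUM(price - stock)=103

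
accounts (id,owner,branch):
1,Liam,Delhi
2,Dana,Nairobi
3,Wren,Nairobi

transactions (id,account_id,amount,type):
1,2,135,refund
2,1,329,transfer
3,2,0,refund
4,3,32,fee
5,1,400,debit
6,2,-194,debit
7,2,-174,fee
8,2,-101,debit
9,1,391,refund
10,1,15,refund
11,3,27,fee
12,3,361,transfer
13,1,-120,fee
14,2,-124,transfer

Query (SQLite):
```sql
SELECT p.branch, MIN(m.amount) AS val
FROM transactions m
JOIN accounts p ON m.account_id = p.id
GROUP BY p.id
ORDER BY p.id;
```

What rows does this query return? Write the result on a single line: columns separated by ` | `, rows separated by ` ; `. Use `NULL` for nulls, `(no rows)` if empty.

Join each transactions row to its accounts via account_id.
Group joined rows by accounts.id; compute MIN(m.amount) per group.
  1: ids {2, 5, 9, 10, 13} → MIN(m.amount)=-120
  2: ids {1, 3, 6, 7, 8, 14} → MIN(m.amount)=-194
  3: ids {4, 11, 12} → MIN(m.amount)=27

Delhi | -120 ; Nairobi | -194 ; Nairobi | 27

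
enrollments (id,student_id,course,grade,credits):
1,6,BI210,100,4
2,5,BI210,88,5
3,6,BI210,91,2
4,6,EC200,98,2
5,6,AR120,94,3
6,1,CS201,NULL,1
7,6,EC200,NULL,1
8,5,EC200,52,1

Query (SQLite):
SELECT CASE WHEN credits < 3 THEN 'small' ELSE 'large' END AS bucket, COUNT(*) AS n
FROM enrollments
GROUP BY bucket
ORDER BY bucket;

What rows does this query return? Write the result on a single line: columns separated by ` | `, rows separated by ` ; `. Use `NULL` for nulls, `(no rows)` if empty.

Bucket rows by credits < 3 → 'small' else 'large'; count each bucket.

large | 3 ; small | 5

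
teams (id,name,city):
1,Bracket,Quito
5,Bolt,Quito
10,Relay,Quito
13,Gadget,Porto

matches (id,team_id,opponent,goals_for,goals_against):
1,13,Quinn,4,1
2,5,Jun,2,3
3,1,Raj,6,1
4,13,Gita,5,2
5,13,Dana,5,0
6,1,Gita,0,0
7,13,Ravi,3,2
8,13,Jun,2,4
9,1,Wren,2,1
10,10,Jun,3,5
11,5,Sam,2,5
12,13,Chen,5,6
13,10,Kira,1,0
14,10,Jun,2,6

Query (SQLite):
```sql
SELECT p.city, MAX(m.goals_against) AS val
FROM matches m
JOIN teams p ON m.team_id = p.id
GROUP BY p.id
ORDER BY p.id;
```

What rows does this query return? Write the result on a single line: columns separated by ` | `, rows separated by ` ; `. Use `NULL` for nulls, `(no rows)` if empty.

Join each matches row to its teams via team_id.
Group joined rows by teams.id; compute MAX(m.goals_against) per group.
  1: ids {3, 6, 9} → MAX(m.goals_against)=1
  5: ids {2, 11} → MAX(m.goals_against)=5
  10: ids {10, 13, 14} → MAX(m.goals_against)=6
  13: ids {1, 4, 5, 7, 8, 12} → MAX(m.goals_against)=6

Quito | 1 ; Quito | 5 ; Quito | 6 ; Porto | 6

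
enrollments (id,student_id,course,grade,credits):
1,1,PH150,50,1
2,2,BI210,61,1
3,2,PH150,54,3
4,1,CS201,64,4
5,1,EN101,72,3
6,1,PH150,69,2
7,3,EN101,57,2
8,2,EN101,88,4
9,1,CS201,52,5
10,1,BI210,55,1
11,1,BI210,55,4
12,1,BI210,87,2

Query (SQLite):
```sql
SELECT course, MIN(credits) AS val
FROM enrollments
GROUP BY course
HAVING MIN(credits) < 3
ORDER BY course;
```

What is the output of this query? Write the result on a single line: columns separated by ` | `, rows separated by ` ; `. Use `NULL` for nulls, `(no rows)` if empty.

Partition enrollments by course; compute MIN(credits) within each group.
HAVING: keep groups where MIN(credits) < 3.
  BI210: ids {2, 10, 11, 12} → MIN(credits)=1
  CS201: ids {4, 9} → MIN(credits)=4
  EN101: ids {5, 7, 8} → MIN(credits)=2
  PH150: ids {1, 3, 6} → MIN(credits)=1

BI210 | 1 ; EN101 | 2 ; PH150 | 1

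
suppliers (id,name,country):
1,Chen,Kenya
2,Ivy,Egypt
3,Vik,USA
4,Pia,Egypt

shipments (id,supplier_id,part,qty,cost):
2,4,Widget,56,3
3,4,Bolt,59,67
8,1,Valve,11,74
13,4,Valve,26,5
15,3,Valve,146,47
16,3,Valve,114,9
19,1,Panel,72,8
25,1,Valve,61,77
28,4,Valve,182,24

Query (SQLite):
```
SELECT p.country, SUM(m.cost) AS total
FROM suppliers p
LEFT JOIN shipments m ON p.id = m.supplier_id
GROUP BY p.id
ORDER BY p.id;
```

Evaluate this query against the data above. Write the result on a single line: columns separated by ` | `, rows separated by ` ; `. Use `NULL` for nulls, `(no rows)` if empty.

LEFT JOIN keeps every suppliers row; unmatched ones get NULL for shipments columns.
Group by suppliers.id and compute SUM(m.cost). SUM over an all-NULL group is NULL.
  1: ids {8, 19, 25} → SUM(m.cost)=159
  2: ids {—} → SUM(m.cost)=NULL
  3: ids {15, 16} → SUM(m.cost)=56
  4: ids {2, 3, 13, 28} → SUM(m.cost)=99

Kenya | 159 ; Egypt | NULL ; USA | 56 ; Egypt | 99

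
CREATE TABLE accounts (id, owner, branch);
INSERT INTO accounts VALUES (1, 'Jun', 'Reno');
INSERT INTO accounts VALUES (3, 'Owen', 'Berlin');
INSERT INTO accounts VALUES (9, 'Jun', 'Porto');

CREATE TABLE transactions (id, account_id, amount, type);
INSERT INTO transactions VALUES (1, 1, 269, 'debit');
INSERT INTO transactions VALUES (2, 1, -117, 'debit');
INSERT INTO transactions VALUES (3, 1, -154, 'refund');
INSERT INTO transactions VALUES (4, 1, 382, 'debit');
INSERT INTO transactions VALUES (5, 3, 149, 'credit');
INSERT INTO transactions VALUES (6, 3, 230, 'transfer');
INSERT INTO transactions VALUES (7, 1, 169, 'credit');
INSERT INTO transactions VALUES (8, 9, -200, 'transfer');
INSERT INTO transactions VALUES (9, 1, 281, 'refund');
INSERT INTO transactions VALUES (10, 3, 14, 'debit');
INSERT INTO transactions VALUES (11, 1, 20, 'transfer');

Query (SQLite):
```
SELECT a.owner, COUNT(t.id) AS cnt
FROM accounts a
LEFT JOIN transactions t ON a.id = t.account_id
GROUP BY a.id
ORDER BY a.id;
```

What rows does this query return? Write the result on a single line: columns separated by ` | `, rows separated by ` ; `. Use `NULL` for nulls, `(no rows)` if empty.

Jun | 7 ; Owen | 3 ; Jun | 1

LEFT JOIN keeps every accounts row; unmatched ones get NULL for transactions columns.
Group by accounts.id and compute COUNT(t.id). COUNT(col) of an all-NULL group is 0.
  1: ids {1, 2, 3, 4, 7, 9, 11} → COUNT(t.id)=7
  3: ids {5, 6, 10} → COUNT(t.id)=3
  9: ids {8} → COUNT(t.id)=1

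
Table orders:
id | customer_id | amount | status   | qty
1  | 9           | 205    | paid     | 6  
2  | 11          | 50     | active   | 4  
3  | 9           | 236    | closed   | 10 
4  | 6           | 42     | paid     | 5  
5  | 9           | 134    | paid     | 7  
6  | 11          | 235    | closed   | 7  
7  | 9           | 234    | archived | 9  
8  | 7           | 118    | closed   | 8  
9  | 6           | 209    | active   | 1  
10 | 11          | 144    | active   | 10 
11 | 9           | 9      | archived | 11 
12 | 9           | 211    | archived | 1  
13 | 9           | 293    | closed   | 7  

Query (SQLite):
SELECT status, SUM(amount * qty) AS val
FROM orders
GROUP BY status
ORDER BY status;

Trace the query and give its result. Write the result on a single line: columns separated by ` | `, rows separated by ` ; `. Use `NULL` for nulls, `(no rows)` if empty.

For each row compute amount * qty.
Group by status; take SUM of the expression per group.
  active: ids {2, 9, 10} → SUM(amount * qty)=1849
  archived: ids {7, 11, 12} → SUM(amount * qty)=2416
  closed: ids {3, 6, 8, 13} → SUM(amount * qty)=7000
  paid: ids {1, 4, 5} → SUM(amount * qty)=2378

active | 1849 ; archived | 2416 ; closed | 7000 ; paid | 2378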